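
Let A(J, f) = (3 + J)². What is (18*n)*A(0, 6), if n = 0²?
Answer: 0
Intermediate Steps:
n = 0
(18*n)*A(0, 6) = (18*0)*(3 + 0)² = 0*3² = 0*9 = 0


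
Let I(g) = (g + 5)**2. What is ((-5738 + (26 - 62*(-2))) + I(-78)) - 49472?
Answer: -49731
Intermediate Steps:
I(g) = (5 + g)**2
((-5738 + (26 - 62*(-2))) + I(-78)) - 49472 = ((-5738 + (26 - 62*(-2))) + (5 - 78)**2) - 49472 = ((-5738 + (26 + 124)) + (-73)**2) - 49472 = ((-5738 + 150) + 5329) - 49472 = (-5588 + 5329) - 49472 = -259 - 49472 = -49731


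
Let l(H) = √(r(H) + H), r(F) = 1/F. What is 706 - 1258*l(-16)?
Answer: 706 - 629*I*√257/2 ≈ 706.0 - 5041.8*I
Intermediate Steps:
l(H) = √(H + 1/H) (l(H) = √(1/H + H) = √(H + 1/H))
706 - 1258*l(-16) = 706 - 1258*√(-16 + 1/(-16)) = 706 - 1258*√(-16 - 1/16) = 706 - 629*I*√257/2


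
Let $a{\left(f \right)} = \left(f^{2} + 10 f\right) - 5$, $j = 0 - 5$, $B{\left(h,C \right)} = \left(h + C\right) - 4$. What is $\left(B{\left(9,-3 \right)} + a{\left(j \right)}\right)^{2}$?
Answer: $784$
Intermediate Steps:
$B{\left(h,C \right)} = -4 + C + h$ ($B{\left(h,C \right)} = \left(C + h\right) - 4 = -4 + C + h$)
$j = -5$ ($j = 0 - 5 = -5$)
$a{\left(f \right)} = -5 + f^{2} + 10 f$
$\left(B{\left(9,-3 \right)} + a{\left(j \right)}\right)^{2} = \left(\left(-4 - 3 + 9\right) + \left(-5 + \left(-5\right)^{2} + 10 \left(-5\right)\right)\right)^{2} = \left(2 - 30\right)^{2} = \left(-28\right)^{2} = 784$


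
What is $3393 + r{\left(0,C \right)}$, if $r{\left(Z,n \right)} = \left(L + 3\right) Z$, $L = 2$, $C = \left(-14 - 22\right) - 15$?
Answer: $3393$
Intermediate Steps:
$C = -51$ ($C = -36 - 15 = -51$)
$r{\left(Z,n \right)} = 5 Z$ ($r{\left(Z,n \right)} = \left(2 + 3\right) Z = 5 Z$)
$3393 + r{\left(0,C \right)} = 3393 + 5 \cdot 0 = 3393 + 0 = 3393$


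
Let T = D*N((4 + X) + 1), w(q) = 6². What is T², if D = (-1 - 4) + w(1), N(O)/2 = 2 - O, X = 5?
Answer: 246016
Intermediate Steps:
w(q) = 36
N(O) = 4 - 2*O (N(O) = 2*(2 - O) = 4 - 2*O)
D = 31 (D = (-1 - 4) + 36 = -5 + 36 = 31)
T = -496 (T = 31*(4 - 2*((4 + 5) + 1)) = 31*(4 - 2*(9 + 1)) = 31*(4 - 2*10) = 31*(4 - 20) = 31*(-16) = -496)
T² = (-496)² = 246016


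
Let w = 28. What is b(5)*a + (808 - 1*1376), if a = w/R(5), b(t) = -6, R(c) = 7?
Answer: -592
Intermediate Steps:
a = 4 (a = 28/7 = 28*(⅐) = 4)
b(5)*a + (808 - 1*1376) = -6*4 + (808 - 1*1376) = -24 + (808 - 1376) = -24 - 568 = -592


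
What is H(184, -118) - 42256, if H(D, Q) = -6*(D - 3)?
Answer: -43342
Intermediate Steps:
H(D, Q) = 18 - 6*D (H(D, Q) = -6*(-3 + D) = 18 - 6*D)
H(184, -118) - 42256 = (18 - 6*184) - 42256 = (18 - 1104) - 42256 = -1086 - 42256 = -43342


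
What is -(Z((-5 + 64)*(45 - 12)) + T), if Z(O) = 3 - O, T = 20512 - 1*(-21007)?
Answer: -39575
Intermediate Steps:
T = 41519 (T = 20512 + 21007 = 41519)
-(Z((-5 + 64)*(45 - 12)) + T) = -((3 - (-5 + 64)*(45 - 12)) + 41519) = -((3 - 59*33) + 41519) = -((3 - 1*1947) + 41519) = -((3 - 1947) + 41519) = -(-1944 + 41519) = -1*39575 = -39575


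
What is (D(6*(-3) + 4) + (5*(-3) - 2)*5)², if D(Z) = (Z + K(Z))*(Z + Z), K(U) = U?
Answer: 488601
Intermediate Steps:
D(Z) = 4*Z² (D(Z) = (Z + Z)*(Z + Z) = (2*Z)*(2*Z) = 4*Z²)
(D(6*(-3) + 4) + (5*(-3) - 2)*5)² = (4*(6*(-3) + 4)² + (5*(-3) - 2)*5)² = (4*(-18 + 4)² + (-15 - 2)*5)² = (4*(-14)² - 17*5)² = (4*196 - 85)² = (784 - 85)² = 699² = 488601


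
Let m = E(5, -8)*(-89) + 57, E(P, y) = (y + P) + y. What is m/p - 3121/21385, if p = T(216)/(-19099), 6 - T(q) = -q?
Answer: -5718058973/64155 ≈ -89129.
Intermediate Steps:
T(q) = 6 + q (T(q) = 6 - (-1)*q = 6 + q)
E(P, y) = P + 2*y (E(P, y) = (P + y) + y = P + 2*y)
m = 1036 (m = (5 + 2*(-8))*(-89) + 57 = (5 - 16)*(-89) + 57 = -11*(-89) + 57 = 979 + 57 = 1036)
p = -222/19099 (p = (6 + 216)/(-19099) = 222*(-1/19099) = -222/19099 ≈ -0.011624)
m/p - 3121/21385 = 1036/(-222/19099) - 3121/21385 = 1036*(-19099/222) - 3121*1/21385 = -267386/3 - 3121/21385 = -5718058973/64155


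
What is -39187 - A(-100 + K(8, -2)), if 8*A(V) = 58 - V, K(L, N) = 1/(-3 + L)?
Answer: -1568269/40 ≈ -39207.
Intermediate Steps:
A(V) = 29/4 - V/8 (A(V) = (58 - V)/8 = 29/4 - V/8)
-39187 - A(-100 + K(8, -2)) = -39187 - (29/4 - (-100 + 1/(-3 + 8))/8) = -39187 - (29/4 - (-100 + 1/5)/8) = -39187 - (29/4 - (-100 + ⅕)/8) = -39187 - (29/4 - ⅛*(-499/5)) = -39187 - (29/4 + 499/40) = -39187 - 1*789/40 = -39187 - 789/40 = -1568269/40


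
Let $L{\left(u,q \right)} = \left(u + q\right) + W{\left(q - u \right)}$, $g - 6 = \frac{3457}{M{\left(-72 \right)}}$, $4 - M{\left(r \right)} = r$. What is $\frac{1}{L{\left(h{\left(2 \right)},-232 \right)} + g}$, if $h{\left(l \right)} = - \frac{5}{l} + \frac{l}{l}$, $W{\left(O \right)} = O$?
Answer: $- \frac{76}{31351} \approx -0.0024242$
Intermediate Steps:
$M{\left(r \right)} = 4 - r$
$h{\left(l \right)} = 1 - \frac{5}{l}$ ($h{\left(l \right)} = - \frac{5}{l} + 1 = 1 - \frac{5}{l}$)
$g = \frac{3913}{76}$ ($g = 6 + \frac{3457}{4 - -72} = 6 + \frac{3457}{4 + 72} = 6 + \frac{3457}{76} = \frac{3913}{76} \approx 51.487$)
$L{\left(u,q \right)} = 2 q$ ($L{\left(u,q \right)} = \left(u + q\right) + \left(q - u\right) = \left(q + u\right) + \left(q - u\right) = 2 q$)
$\frac{1}{L{\left(h{\left(2 \right)},-232 \right)} + g} = \frac{1}{2 \left(-232\right) + \frac{3913}{76}} = \frac{1}{-464 + \frac{3913}{76}} = \frac{1}{- \frac{31351}{76}} = - \frac{76}{31351}$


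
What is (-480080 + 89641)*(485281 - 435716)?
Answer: -19352109035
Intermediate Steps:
(-480080 + 89641)*(485281 - 435716) = -390439*49565 = -19352109035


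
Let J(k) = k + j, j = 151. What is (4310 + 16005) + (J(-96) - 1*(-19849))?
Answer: 40219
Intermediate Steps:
J(k) = 151 + k (J(k) = k + 151 = 151 + k)
(4310 + 16005) + (J(-96) - 1*(-19849)) = (4310 + 16005) + ((151 - 96) - 1*(-19849)) = 20315 + (55 + 19849) = 20315 + 19904 = 40219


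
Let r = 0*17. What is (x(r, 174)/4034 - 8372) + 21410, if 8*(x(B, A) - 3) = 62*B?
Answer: 52595295/4034 ≈ 13038.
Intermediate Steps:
r = 0
x(B, A) = 3 + 31*B/4 (x(B, A) = 3 + (62*B)/8 = 3 + 31*B/4)
(x(r, 174)/4034 - 8372) + 21410 = ((3 + (31/4)*0)/4034 - 8372) + 21410 = ((3 + 0)*(1/4034) - 8372) + 21410 = (3*(1/4034) - 8372) + 21410 = (3/4034 - 8372) + 21410 = -33772645/4034 + 21410 = 52595295/4034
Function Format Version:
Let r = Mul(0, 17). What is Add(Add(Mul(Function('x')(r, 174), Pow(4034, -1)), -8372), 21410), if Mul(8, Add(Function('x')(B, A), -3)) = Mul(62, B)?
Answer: Rational(52595295, 4034) ≈ 13038.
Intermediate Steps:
r = 0
Function('x')(B, A) = Add(3, Mul(Rational(31, 4), B)) (Function('x')(B, A) = Add(3, Mul(Rational(1, 8), Mul(62, B))) = Add(3, Mul(Rational(31, 4), B)))
Add(Add(Mul(Function('x')(r, 174), Pow(4034, -1)), -8372), 21410) = Add(Add(Mul(Add(3, Mul(Rational(31, 4), 0)), Pow(4034, -1)), -8372), 21410) = Add(Add(Mul(Add(3, 0), Rational(1, 4034)), -8372), 21410) = Add(Add(Mul(3, Rational(1, 4034)), -8372), 21410) = Add(Add(Rational(3, 4034), -8372), 21410) = Add(Rational(-33772645, 4034), 21410) = Rational(52595295, 4034)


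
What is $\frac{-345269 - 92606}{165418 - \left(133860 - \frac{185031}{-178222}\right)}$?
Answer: $- \frac{1418890150}{102257179} \approx -13.876$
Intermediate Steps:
$\frac{-345269 - 92606}{165418 - \left(133860 - \frac{185031}{-178222}\right)} = - \frac{437875}{165418 - \left(133860 - - \frac{16821}{16202}\right)} = - \frac{437875}{165418 - \frac{2168816541}{16202}} = - \frac{437875}{\frac{511285895}{16202}} = \left(-437875\right) \frac{16202}{511285895} = - \frac{1418890150}{102257179}$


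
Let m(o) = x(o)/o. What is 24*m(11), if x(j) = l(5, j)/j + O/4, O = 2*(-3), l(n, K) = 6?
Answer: -252/121 ≈ -2.0826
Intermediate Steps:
O = -6
x(j) = -3/2 + 6/j (x(j) = 6/j - 6/4 = 6/j - 6*1/4 = 6/j - 3/2 = -3/2 + 6/j)
m(o) = (-3/2 + 6/o)/o
24*m(11) = 24*((3/2)*(4 - 1*11)/11**2) = 24*((3/2)*(1/121)*(4 - 11)) = 24*((3/2)*(1/121)*(-7)) = 24*(-21/242) = -252/121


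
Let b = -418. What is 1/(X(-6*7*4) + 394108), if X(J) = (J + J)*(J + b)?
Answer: 1/591004 ≈ 1.6920e-6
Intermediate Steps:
X(J) = 2*J*(-418 + J) (X(J) = (J + J)*(J - 418) = (2*J)*(-418 + J) = 2*J*(-418 + J))
1/(X(-6*7*4) + 394108) = 1/(2*(-6*7*4)*(-418 - 6*7*4) + 394108) = 1/(2*(-42*4)*(-418 - 42*4) + 394108) = 1/(2*(-168)*(-418 - 168) + 394108) = 1/(2*(-168)*(-586) + 394108) = 1/(196896 + 394108) = 1/591004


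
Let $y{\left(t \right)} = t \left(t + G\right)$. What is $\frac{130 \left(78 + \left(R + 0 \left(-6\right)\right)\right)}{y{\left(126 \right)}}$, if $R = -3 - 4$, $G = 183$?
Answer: $\frac{4615}{19467} \approx 0.23707$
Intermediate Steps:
$R = -7$ ($R = -3 - 4 = -7$)
$y{\left(t \right)} = t \left(183 + t\right)$ ($y{\left(t \right)} = t \left(t + 183\right) = t \left(183 + t\right)$)
$\frac{130 \left(78 + \left(R + 0 \left(-6\right)\right)\right)}{y{\left(126 \right)}} = \frac{130 \left(78 + \left(-7 + 0 \left(-6\right)\right)\right)}{126 \left(183 + 126\right)} = \frac{130 \left(78 + \left(-7 + 0\right)\right)}{126 \cdot 309} = \frac{130 \left(78 - 7\right)}{38934} = 130 \cdot 71 \cdot \frac{1}{38934} = 9230 \cdot \frac{1}{38934} = \frac{4615}{19467}$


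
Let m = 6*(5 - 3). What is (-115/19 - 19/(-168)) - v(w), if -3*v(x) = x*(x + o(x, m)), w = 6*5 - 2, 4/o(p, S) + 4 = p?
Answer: 2460547/9576 ≈ 256.95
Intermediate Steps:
m = 12 (m = 6*2 = 12)
o(p, S) = 4/(-4 + p)
w = 28 (w = 30 - 2 = 28)
v(x) = -x*(x + 4/(-4 + x))/3
(-115/19 - 19/(-168)) - v(w) = (-115/19 - 19/(-168)) - (-1)*28*(4 + 28*(-4 + 28))/(-12 + 3*28) = (-115*1/19 - 19*(-1/168)) - (-1)*28*(4 + 28*24)/(-12 + 84) = (-115/19 + 19/168) - (-1)*28*(4 + 672)/72 = -18959/3192 - (-1)*28*676/72 = -18959/3192 - 1*(-2366/9) = -18959/3192 + 2366/9 = 2460547/9576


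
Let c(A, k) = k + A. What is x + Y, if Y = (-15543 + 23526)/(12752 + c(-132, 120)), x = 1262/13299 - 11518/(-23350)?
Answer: 36968299051/30432101700 ≈ 1.2148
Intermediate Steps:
x = 91322791/155265825 (x = 1262*(1/13299) - 11518*(-1/23350) = 1262/13299 + 5759/11675 = 91322791/155265825 ≈ 0.58817)
c(A, k) = A + k
Y = 7983/12740 (Y = (-15543 + 23526)/(12752 + (-132 + 120)) = 7983/(12752 - 12) = 7983/12740 ≈ 0.62661)
x + Y = 91322791/155265825 + 7983/12740 = 36968299051/30432101700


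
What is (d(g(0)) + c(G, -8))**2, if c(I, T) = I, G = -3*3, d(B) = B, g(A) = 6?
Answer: 9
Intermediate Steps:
G = -9
(d(g(0)) + c(G, -8))**2 = (6 - 9)**2 = (-3)**2 = 9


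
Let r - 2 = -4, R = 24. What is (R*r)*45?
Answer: -2160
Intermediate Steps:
r = -2 (r = 2 - 4 = -2)
(R*r)*45 = (24*(-2))*45 = -48*45 = -2160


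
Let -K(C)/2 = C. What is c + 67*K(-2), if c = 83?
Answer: 351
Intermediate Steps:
K(C) = -2*C
c + 67*K(-2) = 83 + 67*(-2*(-2)) = 83 + 67*4 = 83 + 268 = 351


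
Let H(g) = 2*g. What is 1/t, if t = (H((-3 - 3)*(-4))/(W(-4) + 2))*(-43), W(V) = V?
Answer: 1/1032 ≈ 0.00096899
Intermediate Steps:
t = 1032 (t = ((2*((-3 - 3)*(-4)))/(-4 + 2))*(-43) = ((2*(-6*(-4)))/(-2))*(-43) = ((2*24)*(-½))*(-43) = (48*(-½))*(-43) = -24*(-43) = 1032)
1/t = 1/1032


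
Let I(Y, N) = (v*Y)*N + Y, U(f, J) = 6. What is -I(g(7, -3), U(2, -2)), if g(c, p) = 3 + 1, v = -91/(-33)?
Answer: -772/11 ≈ -70.182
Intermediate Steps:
v = 91/33 (v = -91*(-1/33) = 91/33 ≈ 2.7576)
g(c, p) = 4
I(Y, N) = Y + 91*N*Y/33 (I(Y, N) = (91*Y/33)*N + Y = 91*N*Y/33 + Y = Y + 91*N*Y/33)
-I(g(7, -3), U(2, -2)) = -4*(33 + 91*6)/33 = -4*(33 + 546)/33 = -4*579/33 = -1*772/11 = -772/11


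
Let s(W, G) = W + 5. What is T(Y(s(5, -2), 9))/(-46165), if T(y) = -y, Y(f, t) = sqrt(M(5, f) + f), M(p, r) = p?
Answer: sqrt(15)/46165 ≈ 8.3894e-5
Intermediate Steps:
s(W, G) = 5 + W
Y(f, t) = sqrt(5 + f)
T(Y(s(5, -2), 9))/(-46165) = -sqrt(5 + (5 + 5))/(-46165) = -sqrt(5 + 10)*(-1/46165) = -sqrt(15)*(-1/46165) = sqrt(15)/46165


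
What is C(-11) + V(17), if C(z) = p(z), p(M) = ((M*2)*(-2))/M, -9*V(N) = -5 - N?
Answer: -14/9 ≈ -1.5556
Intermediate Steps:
V(N) = 5/9 + N/9 (V(N) = -(-5 - N)/9 = 5/9 + N/9)
p(M) = -4 (p(M) = ((2*M)*(-2))/M = (-4*M)/M = -4)
C(z) = -4
C(-11) + V(17) = -4 + (5/9 + (⅑)*17) = -4 + (5/9 + 17/9) = -4 + 22/9 = -14/9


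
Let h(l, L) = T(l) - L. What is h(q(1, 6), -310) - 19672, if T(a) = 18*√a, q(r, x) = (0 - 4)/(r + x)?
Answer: -19362 + 36*I*√7/7 ≈ -19362.0 + 13.607*I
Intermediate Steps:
q(r, x) = -4/(r + x)
h(l, L) = -L + 18*√l (h(l, L) = 18*√l - L = -L + 18*√l)
h(q(1, 6), -310) - 19672 = (-1*(-310) + 18*√(-4/(1 + 6))) - 19672 = (310 + 18*√(-4/7)) - 19672 = (310 + 18*(2*I*√7/7)) - 19672 = (310 + 36*I*√7/7) - 19672 = -19362 + 36*I*√7/7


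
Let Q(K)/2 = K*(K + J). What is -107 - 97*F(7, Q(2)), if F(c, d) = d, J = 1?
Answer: -1271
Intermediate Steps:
Q(K) = 2*K*(1 + K) (Q(K) = 2*(K*(K + 1)) = 2*(K*(1 + K)) = 2*K*(1 + K))
-107 - 97*F(7, Q(2)) = -107 - 194*2*(1 + 2) = -107 - 194*2*3 = -107 - 97*12 = -107 - 1164 = -1271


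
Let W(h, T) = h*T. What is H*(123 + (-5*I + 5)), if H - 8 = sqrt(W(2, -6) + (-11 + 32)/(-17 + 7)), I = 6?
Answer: 784 + 49*I*sqrt(1410)/5 ≈ 784.0 + 367.99*I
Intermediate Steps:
W(h, T) = T*h
H = 8 + I*sqrt(1410)/10 (H = 8 + sqrt(-6*2 + (-11 + 32)/(-17 + 7)) = 8 + sqrt(-12 + 21/(-10)) = 8 + sqrt(-12 + 21*(-1/10)) = 8 + sqrt(-12 - 21/10) = 8 + sqrt(-141/10) = 8 + I*sqrt(1410)/10 ≈ 8.0 + 3.755*I)
H*(123 + (-5*I + 5)) = (8 + I*sqrt(1410)/10)*(123 + (-5*6 + 5)) = (8 + I*sqrt(1410)/10)*(123 + (-30 + 5)) = (8 + I*sqrt(1410)/10)*(123 - 25) = (8 + I*sqrt(1410)/10)*98 = 784 + 49*I*sqrt(1410)/5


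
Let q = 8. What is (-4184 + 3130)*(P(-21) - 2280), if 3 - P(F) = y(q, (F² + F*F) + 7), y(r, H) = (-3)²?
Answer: 2409444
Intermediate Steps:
y(r, H) = 9
P(F) = -6 (P(F) = 3 - 1*9 = 3 - 9 = -6)
(-4184 + 3130)*(P(-21) - 2280) = (-4184 + 3130)*(-6 - 2280) = -1054*(-2286) = 2409444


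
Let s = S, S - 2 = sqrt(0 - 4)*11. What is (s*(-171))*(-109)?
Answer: 37278 + 410058*I ≈ 37278.0 + 4.1006e+5*I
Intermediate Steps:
S = 2 + 22*I (S = 2 + sqrt(0 - 4)*11 = 2 + sqrt(-4)*11 = 2 + (2*I)*11 = 2 + 22*I ≈ 2.0 + 22.0*I)
s = 2 + 22*I ≈ 2.0 + 22.0*I
(s*(-171))*(-109) = ((2 + 22*I)*(-171))*(-109) = (-342 - 3762*I)*(-109) = 37278 + 410058*I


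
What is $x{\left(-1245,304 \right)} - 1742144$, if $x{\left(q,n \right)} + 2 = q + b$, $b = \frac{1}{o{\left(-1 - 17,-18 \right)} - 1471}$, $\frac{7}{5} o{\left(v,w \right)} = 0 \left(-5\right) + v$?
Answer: $- \frac{18108602324}{10387} \approx -1.7434 \cdot 10^{6}$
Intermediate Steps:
$o{\left(v,w \right)} = \frac{5 v}{7}$ ($o{\left(v,w \right)} = \frac{5 \left(0 \left(-5\right) + v\right)}{7} = \frac{5 \left(0 + v\right)}{7} = \frac{5 v}{7}$)
$b = - \frac{7}{10387}$ ($b = \frac{1}{\frac{5 \left(-1 - 17\right)}{7} - 1471} = \frac{1}{\frac{5}{7} \left(-18\right) - 1471} = \frac{1}{- \frac{90}{7} - 1471} = \frac{1}{- \frac{10387}{7}} = - \frac{7}{10387} \approx -0.00067392$)
$x{\left(q,n \right)} = - \frac{20781}{10387} + q$ ($x{\left(q,n \right)} = -2 + \left(q - \frac{7}{10387}\right) = -2 + \left(- \frac{7}{10387} + q\right) = - \frac{20781}{10387} + q$)
$x{\left(-1245,304 \right)} - 1742144 = \left(- \frac{20781}{10387} - 1245\right) - 1742144 = - \frac{12952596}{10387} - 1742144 = - \frac{18108602324}{10387}$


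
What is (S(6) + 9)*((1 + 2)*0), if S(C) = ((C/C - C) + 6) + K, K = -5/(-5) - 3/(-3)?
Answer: 0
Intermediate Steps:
K = 2 (K = -5*(-⅕) - 3*(-⅓) = 1 + 1 = 2)
S(C) = 9 - C (S(C) = ((C/C - C) + 6) + 2 = ((1 - C) + 6) + 2 = (7 - C) + 2 = 9 - C)
(S(6) + 9)*((1 + 2)*0) = ((9 - 1*6) + 9)*((1 + 2)*0) = ((9 - 6) + 9)*(3*0) = (3 + 9)*0 = 12*0 = 0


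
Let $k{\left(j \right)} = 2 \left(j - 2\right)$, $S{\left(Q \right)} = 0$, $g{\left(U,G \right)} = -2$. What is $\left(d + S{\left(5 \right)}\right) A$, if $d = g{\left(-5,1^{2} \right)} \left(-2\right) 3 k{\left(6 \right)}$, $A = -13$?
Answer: $-1248$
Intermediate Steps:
$k{\left(j \right)} = -4 + 2 j$ ($k{\left(j \right)} = 2 \left(-2 + j\right) = -4 + 2 j$)
$d = 96$ ($d = - 2 \left(-2\right) 3 \left(-4 + 2 \cdot 6\right) = - 2 \left(- 6 \left(-4 + 12\right)\right) = - 2 \left(\left(-6\right) 8\right) = \left(-2\right) \left(-48\right) = 96$)
$\left(d + S{\left(5 \right)}\right) A = \left(96 + 0\right) \left(-13\right) = 96 \left(-13\right) = -1248$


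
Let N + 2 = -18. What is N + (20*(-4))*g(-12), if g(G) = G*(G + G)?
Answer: -23060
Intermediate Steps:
N = -20 (N = -2 - 18 = -20)
g(G) = 2*G**2 (g(G) = G*(2*G) = 2*G**2)
N + (20*(-4))*g(-12) = -20 + (20*(-4))*(2*(-12)**2) = -20 - 160*144 = -20 - 80*288 = -20 - 23040 = -23060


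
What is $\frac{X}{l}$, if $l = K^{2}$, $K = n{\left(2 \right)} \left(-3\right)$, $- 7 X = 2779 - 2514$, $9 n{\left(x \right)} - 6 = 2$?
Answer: $- \frac{2385}{448} \approx -5.3237$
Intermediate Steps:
$n{\left(x \right)} = \frac{8}{9}$ ($n{\left(x \right)} = \frac{2}{3} + \frac{1}{9} \cdot 2 = \frac{2}{3} + \frac{2}{9} = \frac{8}{9}$)
$X = - \frac{265}{7}$ ($X = - \frac{2779 - 2514}{7} = \left(- \frac{1}{7}\right) 265 = - \frac{265}{7} \approx -37.857$)
$K = - \frac{8}{3}$ ($K = \frac{8}{9} \left(-3\right) = - \frac{8}{3} \approx -2.6667$)
$l = \frac{64}{9}$ ($l = \left(- \frac{8}{3}\right)^{2} = \frac{64}{9} \approx 7.1111$)
$\frac{X}{l} = - \frac{265}{7 \cdot \frac{64}{9}} = \left(- \frac{265}{7}\right) \frac{9}{64} = - \frac{2385}{448}$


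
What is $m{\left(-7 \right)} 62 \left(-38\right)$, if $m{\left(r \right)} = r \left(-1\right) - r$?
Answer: $-32984$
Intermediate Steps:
$m{\left(r \right)} = - 2 r$ ($m{\left(r \right)} = - r - r = - 2 r$)
$m{\left(-7 \right)} 62 \left(-38\right) = \left(-2\right) \left(-7\right) 62 \left(-38\right) = 14 \cdot 62 \left(-38\right) = 868 \left(-38\right) = -32984$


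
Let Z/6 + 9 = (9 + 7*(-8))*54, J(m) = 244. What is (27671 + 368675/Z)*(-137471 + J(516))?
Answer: -57978345336169/15282 ≈ -3.7939e+9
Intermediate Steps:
Z = -15282 (Z = -54 + 6*((9 + 7*(-8))*54) = -54 + 6*((9 - 56)*54) = -54 + 6*(-47*54) = -54 + 6*(-2538) = -54 - 15228 = -15282)
(27671 + 368675/Z)*(-137471 + J(516)) = (27671 + 368675/(-15282))*(-137471 + 244) = (27671 + 368675*(-1/15282))*(-137227) = (27671 - 368675/15282)*(-137227) = (422499547/15282)*(-137227) = -57978345336169/15282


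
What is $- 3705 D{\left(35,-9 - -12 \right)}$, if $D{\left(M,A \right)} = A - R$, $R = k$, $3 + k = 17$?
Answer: $40755$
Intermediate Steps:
$k = 14$ ($k = -3 + 17 = 14$)
$R = 14$
$D{\left(M,A \right)} = -14 + A$ ($D{\left(M,A \right)} = A - 14 = -14 + A$)
$- 3705 D{\left(35,-9 - -12 \right)} = - 3705 \left(-14 - -3\right) = - 3705 \left(-14 + \left(-9 + 12\right)\right) = - 3705 \left(-14 + 3\right) = \left(-3705\right) \left(-11\right) = 40755$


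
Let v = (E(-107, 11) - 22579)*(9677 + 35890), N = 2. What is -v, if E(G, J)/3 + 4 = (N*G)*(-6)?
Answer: 853880013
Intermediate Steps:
E(G, J) = -12 - 36*G (E(G, J) = -12 + 3*((2*G)*(-6)) = -12 + 3*(-12*G) = -12 - 36*G)
v = -853880013 (v = ((-12 - 36*(-107)) - 22579)*(9677 + 35890) = ((-12 + 3852) - 22579)*45567 = (3840 - 22579)*45567 = -18739*45567 = -853880013)
-v = -1*(-853880013) = 853880013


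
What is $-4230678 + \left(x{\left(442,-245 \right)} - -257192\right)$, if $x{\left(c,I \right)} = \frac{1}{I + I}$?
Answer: $- \frac{1947008141}{490} \approx -3.9735 \cdot 10^{6}$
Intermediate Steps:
$x{\left(c,I \right)} = \frac{1}{2 I}$
$-4230678 + \left(x{\left(442,-245 \right)} - -257192\right) = -4230678 + \left(\frac{1}{2 \left(-245\right)} - -257192\right) = -4230678 + \left(\frac{1}{2} \left(- \frac{1}{245}\right) + 257192\right) = -4230678 + \left(- \frac{1}{490} + 257192\right) = -4230678 + \frac{126024079}{490} = - \frac{1947008141}{490}$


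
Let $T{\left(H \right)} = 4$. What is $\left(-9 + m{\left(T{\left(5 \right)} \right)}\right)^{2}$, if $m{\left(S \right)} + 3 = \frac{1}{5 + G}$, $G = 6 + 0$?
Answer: $\frac{17161}{121} \approx 141.83$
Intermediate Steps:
$G = 6$
$m{\left(S \right)} = - \frac{32}{11}$ ($m{\left(S \right)} = -3 + \frac{1}{5 + 6} = -3 + \frac{1}{11} = - \frac{32}{11}$)
$\left(-9 + m{\left(T{\left(5 \right)} \right)}\right)^{2} = \left(-9 - \frac{32}{11}\right)^{2} = \left(- \frac{131}{11}\right)^{2} = \frac{17161}{121}$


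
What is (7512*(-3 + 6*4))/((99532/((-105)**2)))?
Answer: 434803950/24883 ≈ 17474.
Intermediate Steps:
(7512*(-3 + 6*4))/((99532/((-105)**2))) = (7512*(-3 + 24))/((99532/11025)) = (7512*21)/((99532*(1/11025))) = 157752/(99532/11025) = 157752*(11025/99532) = 434803950/24883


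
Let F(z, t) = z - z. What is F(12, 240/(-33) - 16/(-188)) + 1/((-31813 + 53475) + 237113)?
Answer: 1/258775 ≈ 3.8644e-6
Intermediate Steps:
F(z, t) = 0
F(12, 240/(-33) - 16/(-188)) + 1/((-31813 + 53475) + 237113) = 0 + 1/((-31813 + 53475) + 237113) = 0 + 1/(21662 + 237113) = 0 + 1/258775 = 1/258775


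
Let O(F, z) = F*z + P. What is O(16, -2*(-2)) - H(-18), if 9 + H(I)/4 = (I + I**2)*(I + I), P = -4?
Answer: 44160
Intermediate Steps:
H(I) = -36 + 8*I*(I + I**2) (H(I) = -36 + 4*((I + I**2)*(I + I)) = -36 + 4*((I + I**2)*(2*I)) = -36 + 4*(2*I*(I + I**2)) = -36 + 8*I*(I + I**2))
O(F, z) = -4 + F*z (O(F, z) = F*z - 4 = -4 + F*z)
O(16, -2*(-2)) - H(-18) = (-4 + 16*(-2*(-2))) - (-36 + 8*(-18)**2 + 8*(-18)**3) = (-4 + 16*4) - (-36 + 8*324 + 8*(-5832)) = (-4 + 64) - (-36 + 2592 - 46656) = 60 - 1*(-44100) = 60 + 44100 = 44160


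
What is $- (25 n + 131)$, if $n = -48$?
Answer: $1069$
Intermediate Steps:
$- (25 n + 131) = - (25 \left(-48\right) + 131) = - (-1200 + 131) = \left(-1\right) \left(-1069\right) = 1069$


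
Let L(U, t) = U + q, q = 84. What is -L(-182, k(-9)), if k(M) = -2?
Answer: 98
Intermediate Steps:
L(U, t) = 84 + U (L(U, t) = U + 84 = 84 + U)
-L(-182, k(-9)) = -(84 - 182) = -1*(-98) = 98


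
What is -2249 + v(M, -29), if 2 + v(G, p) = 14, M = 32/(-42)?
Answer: -2237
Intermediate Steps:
M = -16/21 (M = 32*(-1/42) = -16/21 ≈ -0.76190)
v(G, p) = 12 (v(G, p) = -2 + 14 = 12)
-2249 + v(M, -29) = -2249 + 12 = -2237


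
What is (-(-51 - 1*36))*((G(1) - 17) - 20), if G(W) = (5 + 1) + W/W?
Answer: -2610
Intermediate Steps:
G(W) = 7 (G(W) = 6 + 1 = 7)
(-(-51 - 1*36))*((G(1) - 17) - 20) = (-(-51 - 1*36))*((7 - 17) - 20) = (-(-51 - 36))*(-10 - 20) = -1*(-87)*(-30) = 87*(-30) = -2610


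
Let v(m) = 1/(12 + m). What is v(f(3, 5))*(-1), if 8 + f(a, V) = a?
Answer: -1/7 ≈ -0.14286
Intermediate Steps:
f(a, V) = -8 + a
v(f(3, 5))*(-1) = -1/(12 + (-8 + 3)) = -1/(12 - 5) = -1/7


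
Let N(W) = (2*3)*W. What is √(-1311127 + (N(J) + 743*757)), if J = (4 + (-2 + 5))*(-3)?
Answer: I*√748802 ≈ 865.33*I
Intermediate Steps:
J = -21 (J = (4 + 3)*(-3) = 7*(-3) = -21)
N(W) = 6*W
√(-1311127 + (N(J) + 743*757)) = √(-1311127 + (6*(-21) + 743*757)) = √(-1311127 + (-126 + 562451)) = √(-1311127 + 562325) = √(-748802) = I*√748802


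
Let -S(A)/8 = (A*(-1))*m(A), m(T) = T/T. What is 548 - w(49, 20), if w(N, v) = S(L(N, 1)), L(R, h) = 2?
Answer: 532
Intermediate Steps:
m(T) = 1
S(A) = 8*A (S(A) = -8*A*(-1) = -8*(-A) = -(-8)*A = 8*A)
w(N, v) = 16 (w(N, v) = 8*2 = 16)
548 - w(49, 20) = 548 - 1*16 = 548 - 16 = 532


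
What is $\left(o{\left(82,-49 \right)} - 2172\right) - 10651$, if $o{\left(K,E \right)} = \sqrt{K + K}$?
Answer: $-12823 + 2 \sqrt{41} \approx -12810.0$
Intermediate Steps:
$o{\left(K,E \right)} = \sqrt{2} \sqrt{K}$ ($o{\left(K,E \right)} = \sqrt{2 K} = \sqrt{2} \sqrt{K}$)
$\left(o{\left(82,-49 \right)} - 2172\right) - 10651 = \left(\sqrt{2} \sqrt{82} - 2172\right) - 10651 = \left(2 \sqrt{41} - 2172\right) - 10651 = \left(-2172 + 2 \sqrt{41}\right) - 10651 = -12823 + 2 \sqrt{41}$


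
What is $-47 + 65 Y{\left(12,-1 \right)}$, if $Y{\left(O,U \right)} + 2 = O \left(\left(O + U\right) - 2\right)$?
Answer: $6843$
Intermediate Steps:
$Y{\left(O,U \right)} = -2 + O \left(-2 + O + U\right)$ ($Y{\left(O,U \right)} = -2 + O \left(\left(O + U\right) - 2\right) = -2 + O \left(-2 + O + U\right)$)
$-47 + 65 Y{\left(12,-1 \right)} = -47 + 65 \left(-2 + 12^{2} - 24 + 12 \left(-1\right)\right) = -47 + 65 \left(-2 + 144 - 24 - 12\right) = -47 + 65 \cdot 106 = -47 + 6890 = 6843$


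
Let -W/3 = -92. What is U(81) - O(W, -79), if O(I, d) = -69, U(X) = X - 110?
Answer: 40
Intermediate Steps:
W = 276 (W = -3*(-92) = 276)
U(X) = -110 + X
U(81) - O(W, -79) = (-110 + 81) - 1*(-69) = -29 + 69 = 40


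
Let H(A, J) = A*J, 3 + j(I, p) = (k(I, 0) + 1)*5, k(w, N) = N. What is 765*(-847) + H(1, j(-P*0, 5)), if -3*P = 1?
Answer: -647953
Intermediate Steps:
P = -⅓ (P = -⅓*1 = -⅓ ≈ -0.33333)
j(I, p) = 2 (j(I, p) = -3 + (0 + 1)*5 = -3 + 1*5 = -3 + 5 = 2)
765*(-847) + H(1, j(-P*0, 5)) = 765*(-847) + 1*2 = -647955 + 2 = -647953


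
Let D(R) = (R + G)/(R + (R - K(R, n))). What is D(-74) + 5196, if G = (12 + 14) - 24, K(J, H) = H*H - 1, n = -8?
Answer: 1096428/211 ≈ 5196.3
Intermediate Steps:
K(J, H) = -1 + H**2 (K(J, H) = H**2 - 1 = -1 + H**2)
G = 2 (G = 26 - 24 = 2)
D(R) = (2 + R)/(-63 + 2*R) (D(R) = (R + 2)/(R + (R - (-1 + (-8)**2))) = (2 + R)/(R + (R - (-1 + 64))) = (2 + R)/(R + (R - 1*63)) = (2 + R)/(R + (R - 63)) = (2 + R)/(R + (-63 + R)) = (2 + R)/(-63 + 2*R))
D(-74) + 5196 = (2 - 74)/(-63 + 2*(-74)) + 5196 = -72/(-63 - 148) + 5196 = -72/(-211) + 5196 = -1/211*(-72) + 5196 = 72/211 + 5196 = 1096428/211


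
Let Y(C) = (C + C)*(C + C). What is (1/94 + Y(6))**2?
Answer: 183250369/8836 ≈ 20739.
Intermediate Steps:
Y(C) = 4*C**2 (Y(C) = (2*C)*(2*C) = 4*C**2)
(1/94 + Y(6))**2 = (1/94 + 4*6**2)**2 = (1/94 + 4*36)**2 = (1/94 + 144)**2 = (13537/94)**2 = 183250369/8836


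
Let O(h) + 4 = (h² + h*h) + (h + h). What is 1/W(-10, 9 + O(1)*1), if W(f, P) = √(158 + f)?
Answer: √37/74 ≈ 0.082199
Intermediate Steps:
O(h) = -4 + 2*h + 2*h² (O(h) = -4 + ((h² + h*h) + (h + h)) = -4 + ((h² + h²) + 2*h) = -4 + (2*h² + 2*h) = -4 + (2*h + 2*h²) = -4 + 2*h + 2*h²)
1/W(-10, 9 + O(1)*1) = 1/(√(158 - 10)) = 1/(√148) = 1/(2*√37) = √37/74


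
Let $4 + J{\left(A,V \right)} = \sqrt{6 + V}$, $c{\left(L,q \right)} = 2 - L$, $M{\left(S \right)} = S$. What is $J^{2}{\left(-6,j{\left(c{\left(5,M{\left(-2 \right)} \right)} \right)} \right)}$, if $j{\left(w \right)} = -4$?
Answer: $\left(4 - \sqrt{2}\right)^{2} \approx 6.6863$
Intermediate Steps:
$J{\left(A,V \right)} = -4 + \sqrt{6 + V}$
$J^{2}{\left(-6,j{\left(c{\left(5,M{\left(-2 \right)} \right)} \right)} \right)} = \left(-4 + \sqrt{6 - 4}\right)^{2} = \left(-4 + \sqrt{2}\right)^{2}$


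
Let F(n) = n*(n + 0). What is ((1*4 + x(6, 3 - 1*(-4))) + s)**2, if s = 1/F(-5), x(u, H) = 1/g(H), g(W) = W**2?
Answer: 24740676/1500625 ≈ 16.487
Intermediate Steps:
F(n) = n**2 (F(n) = n*n = n**2)
x(u, H) = H**(-2) (x(u, H) = 1/H**2 = H**(-2))
s = 1/25 (s = 1/((-5)**2) = 1/25 ≈ 0.040000)
((1*4 + x(6, 3 - 1*(-4))) + s)**2 = ((1*4 + (3 - 1*(-4))**(-2)) + 1/25)**2 = ((4 + (3 + 4)**(-2)) + 1/25)**2 = ((4 + 7**(-2)) + 1/25)**2 = ((4 + 1/49) + 1/25)**2 = (197/49 + 1/25)**2 = (4974/1225)**2 = 24740676/1500625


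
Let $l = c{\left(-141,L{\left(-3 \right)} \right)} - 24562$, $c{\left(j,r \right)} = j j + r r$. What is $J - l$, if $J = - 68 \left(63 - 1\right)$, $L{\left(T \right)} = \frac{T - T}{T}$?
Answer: $465$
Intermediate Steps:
$L{\left(T \right)} = 0$ ($L{\left(T \right)} = \frac{0}{T} = 0$)
$c{\left(j,r \right)} = j^{2} + r^{2}$
$l = -4681$ ($l = \left(\left(-141\right)^{2} + 0^{2}\right) - 24562 = \left(19881 + 0\right) - 24562 = 19881 - 24562 = -4681$)
$J = -4216$ ($J = \left(-68\right) 62 = -4216$)
$J - l = -4216 - -4681 = -4216 + 4681 = 465$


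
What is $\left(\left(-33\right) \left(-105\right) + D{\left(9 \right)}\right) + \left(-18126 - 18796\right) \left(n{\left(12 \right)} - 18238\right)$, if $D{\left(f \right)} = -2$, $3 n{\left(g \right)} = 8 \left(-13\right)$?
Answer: $\frac{2024000585}{3} \approx 6.7467 \cdot 10^{8}$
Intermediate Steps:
$n{\left(g \right)} = - \frac{104}{3}$ ($n{\left(g \right)} = \frac{8 \left(-13\right)}{3} = \frac{1}{3} \left(-104\right) = - \frac{104}{3}$)
$\left(\left(-33\right) \left(-105\right) + D{\left(9 \right)}\right) + \left(-18126 - 18796\right) \left(n{\left(12 \right)} - 18238\right) = \left(\left(-33\right) \left(-105\right) - 2\right) + \left(-18126 - 18796\right) \left(- \frac{104}{3} - 18238\right) = \left(3465 - 2\right) - - \frac{2023990196}{3} = 3463 + \frac{2023990196}{3} = \frac{2024000585}{3}$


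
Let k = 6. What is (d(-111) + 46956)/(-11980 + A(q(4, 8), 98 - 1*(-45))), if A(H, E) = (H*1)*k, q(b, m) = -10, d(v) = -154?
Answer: -3343/860 ≈ -3.8872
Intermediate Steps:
A(H, E) = 6*H (A(H, E) = (H*1)*6 = H*6 = 6*H)
(d(-111) + 46956)/(-11980 + A(q(4, 8), 98 - 1*(-45))) = (-154 + 46956)/(-11980 + 6*(-10)) = 46802/(-11980 - 60) = 46802/(-12040) = 46802*(-1/12040) = -3343/860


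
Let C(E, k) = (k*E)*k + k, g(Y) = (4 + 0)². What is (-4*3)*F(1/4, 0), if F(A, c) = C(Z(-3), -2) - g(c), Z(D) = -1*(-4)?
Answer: 24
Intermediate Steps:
Z(D) = 4
g(Y) = 16 (g(Y) = 4² = 16)
C(E, k) = k + E*k² (C(E, k) = (E*k)*k + k = E*k² + k = k + E*k²)
F(A, c) = -2 (F(A, c) = -2*(1 + 4*(-2)) - 1*16 = -2*(1 - 8) - 16 = -2*(-7) - 16 = 14 - 16 = -2)
(-4*3)*F(1/4, 0) = -4*3*(-2) = -12*(-2) = 24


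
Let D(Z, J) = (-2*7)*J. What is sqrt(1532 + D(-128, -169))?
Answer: sqrt(3898) ≈ 62.434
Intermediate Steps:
D(Z, J) = -14*J
sqrt(1532 + D(-128, -169)) = sqrt(1532 - 14*(-169)) = sqrt(1532 + 2366) = sqrt(3898)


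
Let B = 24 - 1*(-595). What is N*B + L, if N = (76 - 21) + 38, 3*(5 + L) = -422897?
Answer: -250211/3 ≈ -83404.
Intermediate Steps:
L = -422912/3 (L = -5 + (⅓)*(-422897) = -5 - 422897/3 = -422912/3 ≈ -1.4097e+5)
N = 93 (N = 55 + 38 = 93)
B = 619 (B = 24 + 595 = 619)
N*B + L = 93*619 - 422912/3 = 57567 - 422912/3 = -250211/3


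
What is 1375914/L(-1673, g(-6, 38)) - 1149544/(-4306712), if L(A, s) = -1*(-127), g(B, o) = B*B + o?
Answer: 740726415857/68369053 ≈ 10834.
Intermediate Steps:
g(B, o) = o + B² (g(B, o) = B² + o = o + B²)
L(A, s) = 127
1375914/L(-1673, g(-6, 38)) - 1149544/(-4306712) = 1375914/127 - 1149544/(-4306712) = 1375914*(1/127) - 1149544*(-1/4306712) = 1375914/127 + 143693/538339 = 740726415857/68369053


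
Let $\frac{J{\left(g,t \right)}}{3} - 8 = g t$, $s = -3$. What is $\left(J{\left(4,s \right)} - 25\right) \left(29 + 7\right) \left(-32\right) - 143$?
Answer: $42481$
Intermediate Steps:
$J{\left(g,t \right)} = 24 + 3 g t$
$\left(J{\left(4,s \right)} - 25\right) \left(29 + 7\right) \left(-32\right) - 143 = \left(\left(24 + 3 \cdot 4 \left(-3\right)\right) - 25\right) \left(29 + 7\right) \left(-32\right) - 143 = \left(\left(24 - 36\right) - 25\right) 36 \left(-32\right) - 143 = \left(-12 - 25\right) 36 \left(-32\right) - 143 = \left(-37\right) 36 \left(-32\right) - 143 = \left(-1332\right) \left(-32\right) - 143 = 42624 - 143 = 42481$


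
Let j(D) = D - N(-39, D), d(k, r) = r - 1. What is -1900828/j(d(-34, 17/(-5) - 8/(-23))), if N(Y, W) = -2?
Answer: 54648805/59 ≈ 9.2625e+5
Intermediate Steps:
d(k, r) = -1 + r
j(D) = 2 + D (j(D) = D - 1*(-2) = D + 2 = 2 + D)
-1900828/j(d(-34, 17/(-5) - 8/(-23))) = -1900828/(2 + (-1 + (17/(-5) - 8/(-23)))) = -1900828/(2 + (-1 + (17*(-⅕) - 8*(-1/23)))) = -1900828/(2 + (-1 + (-17/5 + 8/23))) = -1900828/(2 + (-1 - 351/115)) = -1900828/(2 - 466/115) = -1900828/(-236/115) = -1900828*(-115/236) = 54648805/59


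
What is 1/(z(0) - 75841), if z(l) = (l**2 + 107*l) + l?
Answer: -1/75841 ≈ -1.3185e-5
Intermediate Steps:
z(l) = l**2 + 108*l
1/(z(0) - 75841) = 1/(0*(108 + 0) - 75841) = 1/(0*108 - 75841) = 1/(0 - 75841) = 1/(-75841) = -1/75841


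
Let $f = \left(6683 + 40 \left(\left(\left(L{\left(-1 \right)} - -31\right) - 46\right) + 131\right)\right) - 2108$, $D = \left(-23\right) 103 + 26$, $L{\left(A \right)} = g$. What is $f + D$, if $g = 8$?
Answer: $7192$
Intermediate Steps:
$L{\left(A \right)} = 8$
$D = -2343$ ($D = -2369 + 26 = -2343$)
$f = 9535$ ($f = \left(6683 + 40 \left(\left(\left(8 - -31\right) - 46\right) + 131\right)\right) - 2108 = \left(6683 + 40 \left(\left(\left(8 + 31\right) - 46\right) + 131\right)\right) - 2108 = \left(6683 + 40 \left(\left(39 - 46\right) + 131\right)\right) - 2108 = \left(6683 + 40 \left(-7 + 131\right)\right) - 2108 = \left(6683 + 40 \cdot 124\right) - 2108 = \left(6683 + 4960\right) - 2108 = 11643 - 2108 = 9535$)
$f + D = 9535 - 2343 = 7192$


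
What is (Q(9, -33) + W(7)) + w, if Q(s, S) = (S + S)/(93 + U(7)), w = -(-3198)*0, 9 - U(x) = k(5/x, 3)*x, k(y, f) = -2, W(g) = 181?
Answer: 10465/58 ≈ 180.43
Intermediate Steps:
U(x) = 9 + 2*x (U(x) = 9 - (-2)*x = 9 + 2*x)
w = 0 (w = -123*0 = 0)
Q(s, S) = S/58 (Q(s, S) = (S + S)/(93 + (9 + 2*7)) = (2*S)/(93 + (9 + 14)) = (2*S)/(93 + 23) = (2*S)/116 = (2*S)*(1/116) = S/58)
(Q(9, -33) + W(7)) + w = ((1/58)*(-33) + 181) + 0 = (-33/58 + 181) + 0 = 10465/58 + 0 = 10465/58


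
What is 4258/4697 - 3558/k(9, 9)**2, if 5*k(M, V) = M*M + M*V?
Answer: -51008533/20544678 ≈ -2.4828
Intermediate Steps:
k(M, V) = M**2/5 + M*V/5 (k(M, V) = (M*M + M*V)/5 = (M**2 + M*V)/5 = M**2/5 + M*V/5)
4258/4697 - 3558/k(9, 9)**2 = 4258/4697 - 3558*25/(81*(9 + 9)**2) = 4258*(1/4697) - 3558/(((1/5)*9*18)**2) = 4258/4697 - 3558/((162/5)**2) = 4258/4697 - 3558/26244/25 = 4258/4697 - 3558*25/26244 = 4258/4697 - 14825/4374 = -51008533/20544678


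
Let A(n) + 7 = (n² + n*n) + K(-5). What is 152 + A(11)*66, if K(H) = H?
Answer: 15332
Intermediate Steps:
A(n) = -12 + 2*n² (A(n) = -7 + ((n² + n*n) - 5) = -7 + ((n² + n²) - 5) = -7 + (2*n² - 5) = -7 + (-5 + 2*n²) = -12 + 2*n²)
152 + A(11)*66 = 152 + (-12 + 2*11²)*66 = 152 + (-12 + 2*121)*66 = 152 + (-12 + 242)*66 = 152 + 230*66 = 152 + 15180 = 15332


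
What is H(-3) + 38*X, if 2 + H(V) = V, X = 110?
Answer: 4175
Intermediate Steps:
H(V) = -2 + V
H(-3) + 38*X = (-2 - 3) + 38*110 = -5 + 4180 = 4175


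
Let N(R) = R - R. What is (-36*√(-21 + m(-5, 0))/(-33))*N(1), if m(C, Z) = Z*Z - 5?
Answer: 0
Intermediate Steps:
N(R) = 0
m(C, Z) = -5 + Z² (m(C, Z) = Z² - 5 = -5 + Z²)
(-36*√(-21 + m(-5, 0))/(-33))*N(1) = -36*√(-21 + (-5 + 0²))/(-33)*0 = -36*√(-21 + (-5 + 0))*(-1)/33*0 = -36*√(-21 - 5)*(-1)/33*0 = -36*√(-26)*(-1)/33*0 = -36*I*√26*(-1)/33*0 = -(-12)*I*√26/11*0 = (12*I*√26/11)*0 = 0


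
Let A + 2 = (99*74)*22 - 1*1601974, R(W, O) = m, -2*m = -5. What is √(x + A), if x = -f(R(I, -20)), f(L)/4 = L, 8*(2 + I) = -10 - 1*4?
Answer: I*√1440814 ≈ 1200.3*I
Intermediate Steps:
I = -15/4 (I = -2 + (-10 - 1*4)/8 = -2 + (-10 - 4)/8 = -2 + (⅛)*(-14) = -2 - 7/4 = -15/4 ≈ -3.7500)
m = 5/2 (m = -½*(-5) = 5/2 ≈ 2.5000)
R(W, O) = 5/2
f(L) = 4*L
A = -1440804 (A = -2 + ((99*74)*22 - 1*1601974) = -2 + (7326*22 - 1601974) = -2 + (161172 - 1601974) = -2 - 1440802 = -1440804)
x = -10 (x = -4*5/2 = -1*10 = -10)
√(x + A) = √(-10 - 1440804) = √(-1440814) = I*√1440814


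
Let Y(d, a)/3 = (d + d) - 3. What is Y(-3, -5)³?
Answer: -19683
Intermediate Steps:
Y(d, a) = -9 + 6*d (Y(d, a) = 3*((d + d) - 3) = 3*(2*d - 3) = 3*(-3 + 2*d) = -9 + 6*d)
Y(-3, -5)³ = (-9 + 6*(-3))³ = (-9 - 18)³ = (-27)³ = -19683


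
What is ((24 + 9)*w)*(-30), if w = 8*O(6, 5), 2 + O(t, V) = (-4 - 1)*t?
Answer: 253440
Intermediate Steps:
O(t, V) = -2 - 5*t (O(t, V) = -2 + (-4 - 1)*t = -2 - 5*t)
w = -256 (w = 8*(-2 - 5*6) = 8*(-2 - 30) = 8*(-32) = -256)
((24 + 9)*w)*(-30) = ((24 + 9)*(-256))*(-30) = (33*(-256))*(-30) = -8448*(-30) = 253440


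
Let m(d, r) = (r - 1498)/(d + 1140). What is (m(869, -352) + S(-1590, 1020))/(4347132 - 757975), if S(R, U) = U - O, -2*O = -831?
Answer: 220471/1311021166 ≈ 0.00016817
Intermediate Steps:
O = 831/2 (O = -1/2*(-831) = 831/2 ≈ 415.50)
m(d, r) = (-1498 + r)/(1140 + d)
S(R, U) = -831/2 + U (S(R, U) = U - 1*831/2 = U - 831/2 = -831/2 + U)
(m(869, -352) + S(-1590, 1020))/(4347132 - 757975) = ((-1498 - 352)/(1140 + 869) + (-831/2 + 1020))/(4347132 - 757975) = (-1850/2009 + 1209/2)/3589157 = ((1/2009)*(-1850) + 1209/2)*(1/3589157) = (-1850/2009 + 1209/2)*(1/3589157) = (2425181/4018)*(1/3589157) = 220471/1311021166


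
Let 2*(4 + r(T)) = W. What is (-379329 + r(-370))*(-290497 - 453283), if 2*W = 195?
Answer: 282104039465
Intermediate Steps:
W = 195/2 (W = (1/2)*195 = 195/2 ≈ 97.500)
r(T) = 179/4 (r(T) = -4 + (1/2)*(195/2) = -4 + 195/4 = 179/4)
(-379329 + r(-370))*(-290497 - 453283) = (-379329 + 179/4)*(-290497 - 453283) = -1517137/4*(-743780) = 282104039465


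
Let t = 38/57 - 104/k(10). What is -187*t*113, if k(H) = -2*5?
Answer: -3507746/15 ≈ -2.3385e+5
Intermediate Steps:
k(H) = -10
t = 166/15 (t = 38/57 - 104/(-10) = 38*(1/57) - 104*(-1/10) = 2/3 + 52/5 = 166/15 ≈ 11.067)
-187*t*113 = -187*166/15*113 = -31042/15*113 = -3507746/15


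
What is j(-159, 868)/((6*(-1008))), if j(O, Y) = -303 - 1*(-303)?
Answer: 0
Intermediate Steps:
j(O, Y) = 0 (j(O, Y) = -303 + 303 = 0)
j(-159, 868)/((6*(-1008))) = 0/((6*(-1008))) = 0/(-6048) = 0*(-1/6048) = 0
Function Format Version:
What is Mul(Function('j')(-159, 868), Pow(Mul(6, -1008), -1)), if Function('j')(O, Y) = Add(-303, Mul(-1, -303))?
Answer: 0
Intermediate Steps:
Function('j')(O, Y) = 0 (Function('j')(O, Y) = Add(-303, 303) = 0)
Mul(Function('j')(-159, 868), Pow(Mul(6, -1008), -1)) = Mul(0, Pow(Mul(6, -1008), -1)) = Mul(0, Pow(-6048, -1)) = Mul(0, Rational(-1, 6048)) = 0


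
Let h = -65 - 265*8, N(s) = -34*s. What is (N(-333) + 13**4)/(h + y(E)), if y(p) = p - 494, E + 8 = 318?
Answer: -39883/2369 ≈ -16.835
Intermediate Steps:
E = 310 (E = -8 + 318 = 310)
y(p) = -494 + p
h = -2185 (h = -65 - 2120 = -2185)
(N(-333) + 13**4)/(h + y(E)) = (-34*(-333) + 13**4)/(-2185 + (-494 + 310)) = (11322 + 28561)/(-2185 - 184) = 39883/(-2369) = 39883*(-1/2369) = -39883/2369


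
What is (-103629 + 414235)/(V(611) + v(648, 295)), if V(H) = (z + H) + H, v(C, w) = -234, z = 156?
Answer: 155303/572 ≈ 271.51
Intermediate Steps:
V(H) = 156 + 2*H (V(H) = (156 + H) + H = 156 + 2*H)
(-103629 + 414235)/(V(611) + v(648, 295)) = (-103629 + 414235)/((156 + 2*611) - 234) = 310606/((156 + 1222) - 234) = 310606/(1378 - 234) = 310606/1144 = 310606*(1/1144) = 155303/572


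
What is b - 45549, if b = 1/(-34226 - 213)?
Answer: -1568662012/34439 ≈ -45549.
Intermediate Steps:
b = -1/34439 (b = 1/(-34439) = -1/34439 ≈ -2.9037e-5)
b - 45549 = -1/34439 - 45549 = -1568662012/34439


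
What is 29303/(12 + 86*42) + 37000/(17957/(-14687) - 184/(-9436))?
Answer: -1548158743763939/50355432888 ≈ -30745.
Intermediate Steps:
29303/(12 + 86*42) + 37000/(17957/(-14687) - 184/(-9436)) = 29303/(12 + 3612) + 37000/(17957*(-1/14687) - 184*(-1/9436)) = 29303/3624 + 37000/(-17957/14687 + 46/2359) = 29303*(1/3624) + 37000/(-41684961/34646633) = 29303/3624 + 37000*(-34646633/41684961) = 29303/3624 - 1281925421000/41684961 = -1548158743763939/50355432888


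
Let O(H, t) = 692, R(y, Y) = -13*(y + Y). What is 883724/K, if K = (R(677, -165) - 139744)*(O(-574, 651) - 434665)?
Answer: 220931/15883411800 ≈ 1.3910e-5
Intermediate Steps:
R(y, Y) = -13*Y - 13*y (R(y, Y) = -13*(Y + y) = -13*Y - 13*y)
K = 63533647200 (K = ((-13*(-165) - 13*677) - 139744)*(692 - 434665) = ((2145 - 8801) - 139744)*(-433973) = (-6656 - 139744)*(-433973) = -146400*(-433973) = 63533647200)
883724/K = 883724/63533647200 = 883724*(1/63533647200) = 220931/15883411800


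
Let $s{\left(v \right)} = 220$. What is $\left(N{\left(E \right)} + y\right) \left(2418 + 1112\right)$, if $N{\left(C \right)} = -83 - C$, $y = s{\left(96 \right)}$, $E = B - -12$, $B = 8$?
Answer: $413010$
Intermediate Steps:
$E = 20$ ($E = 8 - -12 = 8 + 12 = 20$)
$y = 220$
$\left(N{\left(E \right)} + y\right) \left(2418 + 1112\right) = \left(\left(-83 - 20\right) + 220\right) \left(2418 + 1112\right) = \left(\left(-83 - 20\right) + 220\right) 3530 = \left(-103 + 220\right) 3530 = 117 \cdot 3530 = 413010$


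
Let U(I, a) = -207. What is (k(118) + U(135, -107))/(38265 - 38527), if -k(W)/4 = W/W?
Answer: 211/262 ≈ 0.80534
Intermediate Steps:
k(W) = -4 (k(W) = -4*W/W = -4*1 = -4)
(k(118) + U(135, -107))/(38265 - 38527) = (-4 - 207)/(38265 - 38527) = -211/(-262) = -211*(-1/262) = 211/262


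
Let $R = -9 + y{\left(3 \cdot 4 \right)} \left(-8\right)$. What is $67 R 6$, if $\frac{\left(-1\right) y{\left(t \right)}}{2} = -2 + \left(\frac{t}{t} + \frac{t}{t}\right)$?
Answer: $-3618$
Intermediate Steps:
$y{\left(t \right)} = 0$ ($y{\left(t \right)} = - 2 \left(-2 + \left(\frac{t}{t} + \frac{t}{t}\right)\right) = - 2 \left(-2 + \left(1 + 1\right)\right) = - 2 \left(-2 + 2\right) = \left(-2\right) 0 = 0$)
$R = -9$ ($R = -9 + 0 \left(-8\right) = -9 + 0 = -9$)
$67 R 6 = 67 \left(\left(-9\right) 6\right) = 67 \left(-54\right) = -3618$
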